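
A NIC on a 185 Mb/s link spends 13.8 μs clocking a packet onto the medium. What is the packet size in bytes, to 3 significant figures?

L = R × t_tx = 185000000 b/s × 1.38e-05 s = 2553 bits.
In bytes: 2553 / 8 = 319 bytes.

319 bytes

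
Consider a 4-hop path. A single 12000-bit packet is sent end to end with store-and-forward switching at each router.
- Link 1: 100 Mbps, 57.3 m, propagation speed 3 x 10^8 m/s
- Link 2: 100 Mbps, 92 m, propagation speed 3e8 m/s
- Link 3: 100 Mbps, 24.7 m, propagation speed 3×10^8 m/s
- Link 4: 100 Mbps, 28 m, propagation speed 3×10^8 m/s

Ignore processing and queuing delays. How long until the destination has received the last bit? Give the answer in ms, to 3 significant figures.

Transmission delay per hop = L/R = 12000/100000000 = 0.12 ms; 4 hops → 0.48 ms.
Propagation delays (d/s per hop): 0.000191, 0.000306667, 8.23333e-05, 9.33333e-05 ms; sum = 0.000673333 ms.
End-to-end = 0.481 ms.

0.481 ms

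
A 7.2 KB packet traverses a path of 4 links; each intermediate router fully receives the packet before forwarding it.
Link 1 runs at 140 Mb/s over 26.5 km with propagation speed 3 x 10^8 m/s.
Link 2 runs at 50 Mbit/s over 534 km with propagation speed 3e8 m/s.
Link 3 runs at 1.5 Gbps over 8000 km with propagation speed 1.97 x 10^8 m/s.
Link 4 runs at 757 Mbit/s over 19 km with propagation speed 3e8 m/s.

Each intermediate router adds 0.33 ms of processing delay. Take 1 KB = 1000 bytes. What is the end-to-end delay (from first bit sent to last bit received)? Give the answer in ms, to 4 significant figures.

45.21 ms

L = 57600 bits.
Transmission delays (L/R per hop): 0.411429, 1.152, 0.0384, 0.0760898 ms; sum = 1.67792 ms.
Propagation delays (d/s per hop): 0.0883333, 1.78, 40.6091, 0.0633333 ms; sum = 42.5408 ms.
Processing at 3 router(s): 3 × 0.33 ms = 0.99 ms.
End-to-end = 45.21 ms.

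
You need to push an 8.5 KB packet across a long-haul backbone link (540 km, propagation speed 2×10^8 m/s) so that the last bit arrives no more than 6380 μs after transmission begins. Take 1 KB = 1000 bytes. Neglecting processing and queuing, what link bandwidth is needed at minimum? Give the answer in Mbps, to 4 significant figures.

L = 68000 bits.
Propagation delay = 540000 / 200000000 = 2700 μs.
Transmission budget = 6380 − 2700 = 3680 μs.
R ≥ L / t_tx = 68000 bits / 0.00368 s = 18.48 Mbps.

18.48 Mbps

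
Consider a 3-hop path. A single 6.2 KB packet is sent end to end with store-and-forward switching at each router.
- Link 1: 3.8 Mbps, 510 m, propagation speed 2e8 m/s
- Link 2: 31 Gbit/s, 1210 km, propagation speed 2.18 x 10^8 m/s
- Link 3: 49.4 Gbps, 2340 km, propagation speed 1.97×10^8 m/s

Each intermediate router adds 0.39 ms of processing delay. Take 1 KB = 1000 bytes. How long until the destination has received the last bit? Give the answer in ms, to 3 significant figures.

L = 49600 bits.
Transmission delays (L/R per hop): 13.0526, 0.0016, 0.00100405 ms; sum = 13.0552 ms.
Propagation delays (d/s per hop): 0.00255, 5.55046, 11.8782 ms; sum = 17.4312 ms.
Processing at 2 router(s): 2 × 0.39 ms = 0.78 ms.
End-to-end = 31.3 ms.

31.3 ms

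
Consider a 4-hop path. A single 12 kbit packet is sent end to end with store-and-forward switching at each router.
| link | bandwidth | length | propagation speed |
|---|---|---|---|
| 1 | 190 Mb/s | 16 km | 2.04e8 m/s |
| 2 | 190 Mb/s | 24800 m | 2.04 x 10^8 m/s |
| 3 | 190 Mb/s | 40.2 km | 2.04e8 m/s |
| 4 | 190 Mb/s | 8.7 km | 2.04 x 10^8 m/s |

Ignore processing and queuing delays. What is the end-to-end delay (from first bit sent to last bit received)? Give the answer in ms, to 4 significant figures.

L = 12000 bits.
Transmission delay per hop = L/R = 12000/190000000 = 0.0631579 ms; 4 hops → 0.252632 ms.
Propagation delays (d/s per hop): 0.0784314, 0.121569, 0.197059, 0.0426471 ms; sum = 0.439706 ms.
End-to-end = 0.6923 ms.

0.6923 ms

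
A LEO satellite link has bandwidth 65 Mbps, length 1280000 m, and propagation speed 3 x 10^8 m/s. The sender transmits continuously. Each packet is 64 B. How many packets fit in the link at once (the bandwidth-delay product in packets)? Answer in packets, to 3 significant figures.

Propagation delay = 1280000 / 300000000 = 0.00426667 s.
BDP = R × t_prop = 65000000 × 0.00426667 = 277333 bits.
In packets of 512 bits: 542 packets.

542 packets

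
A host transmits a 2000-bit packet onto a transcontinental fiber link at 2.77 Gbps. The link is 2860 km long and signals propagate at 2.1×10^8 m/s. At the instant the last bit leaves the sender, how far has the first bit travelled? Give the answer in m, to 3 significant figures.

152 m

t_tx = L/R = 2000/2770000000 = 7.22022e-07 s.
Distance = s × t_tx = 210000000 × 7.22022e-07 = 152 m.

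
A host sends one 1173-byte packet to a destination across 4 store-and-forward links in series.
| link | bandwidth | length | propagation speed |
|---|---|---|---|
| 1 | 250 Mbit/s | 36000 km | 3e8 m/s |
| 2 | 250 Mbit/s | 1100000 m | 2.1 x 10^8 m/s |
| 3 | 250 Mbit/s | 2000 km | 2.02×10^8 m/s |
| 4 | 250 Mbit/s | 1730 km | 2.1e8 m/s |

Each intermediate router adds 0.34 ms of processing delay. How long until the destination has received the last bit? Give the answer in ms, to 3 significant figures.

145 ms

L = 1173 × 8 = 9384 bits.
Transmission delay per hop = L/R = 9384/250000000 = 0.037536 ms; 4 hops → 0.150144 ms.
Propagation delays (d/s per hop): 120, 5.2381, 9.90099, 8.2381 ms; sum = 143.377 ms.
Processing at 3 router(s): 3 × 0.34 ms = 1.02 ms.
End-to-end = 145 ms.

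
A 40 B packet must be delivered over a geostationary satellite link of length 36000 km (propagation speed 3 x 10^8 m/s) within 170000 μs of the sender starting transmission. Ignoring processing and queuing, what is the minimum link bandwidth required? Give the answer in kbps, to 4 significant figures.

6.400 kbps

L = 320 bits.
Propagation delay = 36000000 / 300000000 = 120000 μs.
Transmission budget = 170000 − 120000 = 50000 μs.
R ≥ L / t_tx = 320 bits / 0.05 s = 6.400 kbps.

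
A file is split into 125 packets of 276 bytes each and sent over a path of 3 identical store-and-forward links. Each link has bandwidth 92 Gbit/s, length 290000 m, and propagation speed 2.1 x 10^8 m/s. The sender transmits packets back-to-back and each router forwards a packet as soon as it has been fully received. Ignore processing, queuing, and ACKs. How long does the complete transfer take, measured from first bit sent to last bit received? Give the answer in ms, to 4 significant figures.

4.146 ms

Per-hop transmission t_tx = L/R = 2208/92000000000 = 2.4e-05 ms.
Per-hop propagation t_prop = 290000/210000000 = 1.38095 ms.
Pipeline fill: first packet needs 3·t_tx to clear all hops; remaining 124 packets each add one t_tx.
Total = (3+125-1)·t_tx + 3·t_prop = 127·2.4e-05 + 3·1.38095 = 4.146 ms.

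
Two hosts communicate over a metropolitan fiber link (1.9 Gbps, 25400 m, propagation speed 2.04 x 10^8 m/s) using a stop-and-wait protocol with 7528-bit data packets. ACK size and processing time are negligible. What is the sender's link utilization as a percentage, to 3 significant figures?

t_tx = L/R = 7528/1900000000 = 3.96211e-06 s.
t_prop = 25400/204000000 = 0.00012451 s; RTT = 0.00024902 s.
Cycle = t_tx + RTT = 0.000252982 s.
Utilization = t_tx / cycle = 3.96211e-06/0.000252982 = 1.57 %.

1.57 %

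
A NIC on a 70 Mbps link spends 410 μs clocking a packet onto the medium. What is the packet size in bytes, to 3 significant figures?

L = R × t_tx = 70000000 b/s × 0.00041 s = 28700 bits.
In bytes: 28700 / 8 = 3590 bytes.

3590 bytes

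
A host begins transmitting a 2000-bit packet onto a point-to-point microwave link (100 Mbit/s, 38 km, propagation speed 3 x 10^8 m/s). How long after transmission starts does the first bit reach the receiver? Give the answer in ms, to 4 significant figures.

0.1267 ms

First bit experiences only propagation delay: d/s = 38000/300000000 = 0.1267 ms.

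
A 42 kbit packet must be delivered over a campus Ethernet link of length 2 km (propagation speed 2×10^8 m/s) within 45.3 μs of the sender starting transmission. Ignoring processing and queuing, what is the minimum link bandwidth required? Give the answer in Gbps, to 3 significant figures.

1.19 Gbps

Propagation delay = 2000 / 200000000 = 10 μs.
Transmission budget = 45.3 − 10 = 35.3 μs.
R ≥ L / t_tx = 42000 bits / 3.53e-05 s = 1.19 Gbps.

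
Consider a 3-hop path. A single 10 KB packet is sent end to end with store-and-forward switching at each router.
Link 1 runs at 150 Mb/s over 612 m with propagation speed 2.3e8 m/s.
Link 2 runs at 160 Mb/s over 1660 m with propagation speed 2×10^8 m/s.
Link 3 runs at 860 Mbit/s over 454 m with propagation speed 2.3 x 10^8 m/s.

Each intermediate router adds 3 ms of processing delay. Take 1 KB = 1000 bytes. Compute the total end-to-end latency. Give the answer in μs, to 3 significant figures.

7140 μs

L = 80000 bits.
Transmission delays (L/R per hop): 533.333, 500, 93.0233 μs; sum = 1126.36 μs.
Propagation delays (d/s per hop): 2.66087, 8.3, 1.97391 μs; sum = 12.9348 μs.
Processing at 2 router(s): 2 × 3 ms = 6000 μs.
End-to-end = 7140 μs.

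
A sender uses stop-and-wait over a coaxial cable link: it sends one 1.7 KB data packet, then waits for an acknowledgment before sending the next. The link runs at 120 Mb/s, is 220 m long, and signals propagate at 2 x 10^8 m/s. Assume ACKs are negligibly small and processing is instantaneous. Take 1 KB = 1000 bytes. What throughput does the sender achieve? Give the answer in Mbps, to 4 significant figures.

t_tx = L/R = 13600/120000000 = 0.000113333 s.
t_prop = 220/200000000 = 1.1e-06 s; RTT = 2.2e-06 s.
Cycle = t_tx + RTT = 0.000115533 s.
Throughput = L / cycle = 13600 / 0.000115533 = 117.7 Mbps.

117.7 Mbps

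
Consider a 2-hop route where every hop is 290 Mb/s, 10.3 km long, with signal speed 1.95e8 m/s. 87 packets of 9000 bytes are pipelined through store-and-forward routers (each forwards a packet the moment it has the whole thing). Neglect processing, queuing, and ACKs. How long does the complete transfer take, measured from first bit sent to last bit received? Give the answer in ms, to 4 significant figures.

Per-hop transmission t_tx = L/R = 72000/290000000 = 0.248276 ms.
Per-hop propagation t_prop = 10300/195000000 = 0.0528205 ms.
Pipeline fill: first packet needs 2·t_tx to clear all hops; remaining 86 packets each add one t_tx.
Total = (2+87-1)·t_tx + 2·t_prop = 88·0.248276 + 2·0.0528205 = 21.95 ms.

21.95 ms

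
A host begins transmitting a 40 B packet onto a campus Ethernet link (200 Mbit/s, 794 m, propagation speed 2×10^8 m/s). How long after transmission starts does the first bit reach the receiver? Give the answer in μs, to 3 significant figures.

First bit experiences only propagation delay: d/s = 794/200000000 = 3.97 μs.

3.97 μs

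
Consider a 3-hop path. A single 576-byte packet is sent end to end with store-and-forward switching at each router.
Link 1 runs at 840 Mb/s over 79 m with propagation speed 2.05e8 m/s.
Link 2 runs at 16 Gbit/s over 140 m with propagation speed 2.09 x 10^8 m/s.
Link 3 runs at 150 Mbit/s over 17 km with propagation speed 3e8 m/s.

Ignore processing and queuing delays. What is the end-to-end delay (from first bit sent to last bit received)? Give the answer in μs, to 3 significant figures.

94.2 μs

L = 576 × 8 = 4608 bits.
Transmission delays (L/R per hop): 5.48571, 0.288, 30.72 μs; sum = 36.4937 μs.
Propagation delays (d/s per hop): 0.385366, 0.669856, 56.6667 μs; sum = 57.7219 μs.
End-to-end = 94.2 μs.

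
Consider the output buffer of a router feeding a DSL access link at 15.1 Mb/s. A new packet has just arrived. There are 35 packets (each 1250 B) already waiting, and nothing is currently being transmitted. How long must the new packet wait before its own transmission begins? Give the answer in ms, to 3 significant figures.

23.2 ms

Each queued packet: L/R = 10000/15100000 = 0.662252 ms.
35 queued → 23.1788 ms.
Queuing delay = 23.2 ms.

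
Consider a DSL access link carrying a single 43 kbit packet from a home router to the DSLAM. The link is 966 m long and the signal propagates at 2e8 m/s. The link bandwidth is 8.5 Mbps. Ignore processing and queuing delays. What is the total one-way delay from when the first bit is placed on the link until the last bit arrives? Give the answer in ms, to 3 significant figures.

L = 43000 bits.
Transmission delay = L/R = 43000 / 8500000 = 5.05882 ms.
Propagation delay = d/s = 966 m / 200000000 m/s = 0.00483 ms.
Total = 5.06 ms.

5.06 ms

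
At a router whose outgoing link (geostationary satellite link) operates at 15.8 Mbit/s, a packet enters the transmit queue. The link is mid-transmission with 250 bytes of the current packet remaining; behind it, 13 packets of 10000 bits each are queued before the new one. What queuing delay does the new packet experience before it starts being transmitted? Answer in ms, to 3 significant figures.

Each queued packet: L/R = 10000/15800000 = 0.632911 ms.
13 queued → 8.22785 ms.
Plus remaining 2000 bits of current packet: 0.126582 ms.
Queuing delay = 8.35 ms.

8.35 ms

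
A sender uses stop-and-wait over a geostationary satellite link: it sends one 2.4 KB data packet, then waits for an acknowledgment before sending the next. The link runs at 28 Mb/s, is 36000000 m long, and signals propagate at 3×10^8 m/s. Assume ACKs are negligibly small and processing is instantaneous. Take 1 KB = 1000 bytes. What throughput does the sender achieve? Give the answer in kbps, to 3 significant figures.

t_tx = L/R = 19200/28000000 = 0.000685714 s.
t_prop = 36000000/300000000 = 0.12 s; RTT = 0.24 s.
Cycle = t_tx + RTT = 0.240686 s.
Throughput = L / cycle = 19200 / 0.240686 = 79.8 kbps.

79.8 kbps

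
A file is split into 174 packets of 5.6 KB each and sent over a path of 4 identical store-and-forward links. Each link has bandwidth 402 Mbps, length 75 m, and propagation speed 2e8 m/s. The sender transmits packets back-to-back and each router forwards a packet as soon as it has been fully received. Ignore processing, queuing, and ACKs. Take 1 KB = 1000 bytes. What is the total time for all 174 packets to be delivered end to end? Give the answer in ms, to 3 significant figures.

Per-hop transmission t_tx = L/R = 44800/402000000 = 0.111443 ms.
Per-hop propagation t_prop = 75/200000000 = 0.000375 ms.
Pipeline fill: first packet needs 4·t_tx to clear all hops; remaining 173 packets each add one t_tx.
Total = (4+174-1)·t_tx + 4·t_prop = 177·0.111443 + 4·0.000375 = 19.7 ms.

19.7 ms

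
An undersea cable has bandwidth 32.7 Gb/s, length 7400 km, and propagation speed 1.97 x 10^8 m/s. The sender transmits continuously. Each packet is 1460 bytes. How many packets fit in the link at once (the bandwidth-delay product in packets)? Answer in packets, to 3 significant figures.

105000 packets

Propagation delay = 7400000 / 197000000 = 0.0375635 s.
BDP = R × t_prop = 3.27e+10 × 0.0375635 = 1228320000 bits.
In packets of 11680 bits: 105000 packets.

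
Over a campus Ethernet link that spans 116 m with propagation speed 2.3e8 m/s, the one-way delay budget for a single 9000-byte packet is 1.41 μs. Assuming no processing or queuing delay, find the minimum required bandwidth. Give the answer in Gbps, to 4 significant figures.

L = 72000 bits.
Propagation delay = 116 / 2.3e+08 = 0.504348 μs.
Transmission budget = 1.41 − 0.504348 = 0.905652 μs.
R ≥ L / t_tx = 72000 bits / 9.05652e-07 s = 79.50 Gbps.

79.50 Gbps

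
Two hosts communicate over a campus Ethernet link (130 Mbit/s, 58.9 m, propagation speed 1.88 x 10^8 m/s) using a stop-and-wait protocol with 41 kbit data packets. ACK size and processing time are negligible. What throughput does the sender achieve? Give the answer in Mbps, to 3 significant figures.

t_tx = L/R = 41000/130000000 = 0.000315385 s.
t_prop = 58.9/188000000 = 3.13298e-07 s; RTT = 6.26596e-07 s.
Cycle = t_tx + RTT = 0.000316011 s.
Throughput = L / cycle = 41000 / 0.000316011 = 130 Mbps.

130 Mbps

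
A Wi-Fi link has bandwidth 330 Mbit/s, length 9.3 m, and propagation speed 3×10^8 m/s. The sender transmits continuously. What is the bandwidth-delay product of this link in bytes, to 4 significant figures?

Propagation delay = 9.3 / 300000000 = 3.1e-08 s.
BDP = R × t_prop = 330000000 × 3.1e-08 = 10.23 bits.
In bytes: 10.23/8 = 1.279 bytes.

1.279 bytes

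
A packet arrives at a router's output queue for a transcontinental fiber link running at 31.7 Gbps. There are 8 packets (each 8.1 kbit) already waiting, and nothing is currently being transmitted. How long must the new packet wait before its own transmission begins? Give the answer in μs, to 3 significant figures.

Each queued packet: L/R = 8100/31700000000 = 0.255521 μs.
8 queued → 2.04416 μs.
Queuing delay = 2.04 μs.

2.04 μs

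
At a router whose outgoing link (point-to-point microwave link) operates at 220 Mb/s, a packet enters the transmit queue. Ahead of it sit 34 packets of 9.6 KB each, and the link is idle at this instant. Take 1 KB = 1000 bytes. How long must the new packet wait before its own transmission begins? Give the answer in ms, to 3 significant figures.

Each queued packet: L/R = 76800/220000000 = 0.349091 ms.
34 queued → 11.8691 ms.
Queuing delay = 11.9 ms.

11.9 ms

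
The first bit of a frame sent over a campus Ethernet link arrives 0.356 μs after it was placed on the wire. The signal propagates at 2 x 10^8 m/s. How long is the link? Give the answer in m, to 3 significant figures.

71.2 m

d = s × t_prop = 200000000 × 3.56e-07 = 71.2 m.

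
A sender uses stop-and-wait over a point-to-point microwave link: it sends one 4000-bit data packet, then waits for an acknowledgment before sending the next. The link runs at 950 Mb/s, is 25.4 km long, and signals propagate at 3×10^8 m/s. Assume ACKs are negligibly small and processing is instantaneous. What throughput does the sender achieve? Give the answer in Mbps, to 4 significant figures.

23.05 Mbps

t_tx = L/R = 4000/950000000 = 4.21053e-06 s.
t_prop = 25400/300000000 = 8.46667e-05 s; RTT = 0.000169333 s.
Cycle = t_tx + RTT = 0.000173544 s.
Throughput = L / cycle = 4000 / 0.000173544 = 23.05 Mbps.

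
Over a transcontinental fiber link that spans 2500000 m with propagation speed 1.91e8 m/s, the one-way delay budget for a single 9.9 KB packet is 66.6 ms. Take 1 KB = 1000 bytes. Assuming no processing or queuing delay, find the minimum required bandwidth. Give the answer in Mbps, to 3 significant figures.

L = 79200 bits.
Propagation delay = 2500000 / 191000000 = 13.089 ms.
Transmission budget = 66.6 − 13.089 = 53.511 ms.
R ≥ L / t_tx = 79200 bits / 0.053511 s = 1.48 Mbps.

1.48 Mbps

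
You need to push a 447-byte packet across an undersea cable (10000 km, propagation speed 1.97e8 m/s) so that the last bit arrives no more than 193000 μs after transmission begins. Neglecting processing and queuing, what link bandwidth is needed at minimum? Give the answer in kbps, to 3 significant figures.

25.1 kbps

L = 3576 bits.
Propagation delay = 10000000 / 197000000 = 50761.4 μs.
Transmission budget = 193000 − 50761.4 = 142239 μs.
R ≥ L / t_tx = 3576 bits / 0.142239 s = 25.1 kbps.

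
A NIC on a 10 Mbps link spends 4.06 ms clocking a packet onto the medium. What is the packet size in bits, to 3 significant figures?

L = R × t_tx = 10000000 b/s × 0.00406 s = 40600 bits.

40600 bits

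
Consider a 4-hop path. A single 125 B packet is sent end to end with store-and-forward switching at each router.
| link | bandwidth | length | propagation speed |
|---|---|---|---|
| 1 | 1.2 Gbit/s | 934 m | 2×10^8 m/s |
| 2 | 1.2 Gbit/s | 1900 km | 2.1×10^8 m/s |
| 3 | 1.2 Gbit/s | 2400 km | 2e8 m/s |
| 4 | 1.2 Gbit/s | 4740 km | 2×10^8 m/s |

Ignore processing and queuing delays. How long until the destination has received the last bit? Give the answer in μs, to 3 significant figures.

44800 μs

L = 125 × 8 = 1000 bits.
Transmission delay per hop = L/R = 1000/1200000000 = 0.833333 μs; 4 hops → 3.33333 μs.
Propagation delays (d/s per hop): 4.67, 9047.62, 12000, 23700 μs; sum = 44752.3 μs.
End-to-end = 44800 μs.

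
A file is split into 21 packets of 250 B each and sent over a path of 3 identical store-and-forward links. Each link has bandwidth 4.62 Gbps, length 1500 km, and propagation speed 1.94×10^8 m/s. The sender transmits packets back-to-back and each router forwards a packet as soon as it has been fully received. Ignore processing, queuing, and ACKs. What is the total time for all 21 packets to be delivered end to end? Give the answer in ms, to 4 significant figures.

Per-hop transmission t_tx = L/R = 2000/4620000000 = 0.0004329 ms.
Per-hop propagation t_prop = 1500000/194000000 = 7.73196 ms.
Pipeline fill: first packet needs 3·t_tx to clear all hops; remaining 20 packets each add one t_tx.
Total = (3+21-1)·t_tx + 3·t_prop = 23·0.0004329 + 3·7.73196 = 23.21 ms.

23.21 ms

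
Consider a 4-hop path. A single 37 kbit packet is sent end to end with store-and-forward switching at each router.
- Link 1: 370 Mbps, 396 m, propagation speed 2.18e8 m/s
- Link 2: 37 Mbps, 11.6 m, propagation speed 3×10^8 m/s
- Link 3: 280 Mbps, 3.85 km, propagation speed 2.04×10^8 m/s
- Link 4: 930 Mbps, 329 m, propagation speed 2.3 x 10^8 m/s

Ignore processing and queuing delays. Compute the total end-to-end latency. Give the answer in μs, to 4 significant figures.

L = 37000 bits.
Transmission delays (L/R per hop): 100, 1000, 132.143, 39.7849 μs; sum = 1271.93 μs.
Propagation delays (d/s per hop): 1.81651, 0.0386667, 18.8725, 1.43043 μs; sum = 22.1582 μs.
End-to-end = 1294 μs.

1294 μs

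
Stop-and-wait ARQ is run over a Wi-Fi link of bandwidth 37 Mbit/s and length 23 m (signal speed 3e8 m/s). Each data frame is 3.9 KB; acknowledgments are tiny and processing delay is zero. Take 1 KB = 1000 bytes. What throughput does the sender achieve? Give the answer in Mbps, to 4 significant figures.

t_tx = L/R = 31200/37000000 = 0.000843243 s.
t_prop = 23/300000000 = 7.66667e-08 s; RTT = 1.53333e-07 s.
Cycle = t_tx + RTT = 0.000843397 s.
Throughput = L / cycle = 31200 / 0.000843397 = 36.99 Mbps.

36.99 Mbps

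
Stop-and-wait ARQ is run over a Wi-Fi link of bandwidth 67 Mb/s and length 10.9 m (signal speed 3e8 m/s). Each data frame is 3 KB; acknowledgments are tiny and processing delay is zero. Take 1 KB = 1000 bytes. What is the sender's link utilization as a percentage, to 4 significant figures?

99.98 %

t_tx = L/R = 24000/67000000 = 0.000358209 s.
t_prop = 10.9/300000000 = 3.63333e-08 s; RTT = 7.26667e-08 s.
Cycle = t_tx + RTT = 0.000358282 s.
Utilization = t_tx / cycle = 0.000358209/0.000358282 = 99.98 %.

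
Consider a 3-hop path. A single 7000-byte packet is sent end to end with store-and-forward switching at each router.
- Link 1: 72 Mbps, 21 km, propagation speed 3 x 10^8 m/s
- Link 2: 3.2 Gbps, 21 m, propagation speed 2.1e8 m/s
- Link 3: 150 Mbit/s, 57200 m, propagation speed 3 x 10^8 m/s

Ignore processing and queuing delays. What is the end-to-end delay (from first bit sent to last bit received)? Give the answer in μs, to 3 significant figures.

L = 7000 × 8 = 56000 bits.
Transmission delays (L/R per hop): 777.778, 17.5, 373.333 μs; sum = 1168.61 μs.
Propagation delays (d/s per hop): 70, 0.1, 190.667 μs; sum = 260.767 μs.
End-to-end = 1430 μs.

1430 μs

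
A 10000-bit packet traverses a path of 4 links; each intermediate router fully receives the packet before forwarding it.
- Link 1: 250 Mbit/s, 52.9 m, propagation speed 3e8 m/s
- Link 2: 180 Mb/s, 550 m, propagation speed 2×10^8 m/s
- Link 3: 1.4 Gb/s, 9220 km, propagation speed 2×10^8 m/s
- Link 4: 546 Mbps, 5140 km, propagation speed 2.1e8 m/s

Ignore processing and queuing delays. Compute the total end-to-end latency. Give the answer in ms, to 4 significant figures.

70.70 ms

Transmission delays (L/R per hop): 0.04, 0.0555556, 0.00714286, 0.018315 ms; sum = 0.121013 ms.
Propagation delays (d/s per hop): 0.000176333, 0.00275, 46.1, 24.4762 ms; sum = 70.5791 ms.
End-to-end = 70.70 ms.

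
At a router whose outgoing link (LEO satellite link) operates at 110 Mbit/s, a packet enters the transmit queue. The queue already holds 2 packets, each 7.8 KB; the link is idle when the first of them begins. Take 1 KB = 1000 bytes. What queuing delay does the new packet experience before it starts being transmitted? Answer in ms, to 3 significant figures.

1.13 ms

Each queued packet: L/R = 62400/110000000 = 0.567273 ms.
2 queued → 1.13455 ms.
Queuing delay = 1.13 ms.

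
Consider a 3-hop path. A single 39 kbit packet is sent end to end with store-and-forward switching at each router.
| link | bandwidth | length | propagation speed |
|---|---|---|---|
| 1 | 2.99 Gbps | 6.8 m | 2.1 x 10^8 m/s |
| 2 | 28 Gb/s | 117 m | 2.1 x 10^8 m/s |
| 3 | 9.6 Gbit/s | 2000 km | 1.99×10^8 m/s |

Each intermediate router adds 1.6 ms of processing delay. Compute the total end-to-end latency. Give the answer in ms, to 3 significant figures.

13.3 ms

L = 39000 bits.
Transmission delays (L/R per hop): 0.0130435, 0.00139286, 0.0040625 ms; sum = 0.0184988 ms.
Propagation delays (d/s per hop): 3.2381e-05, 0.000557143, 10.0503 ms; sum = 10.0508 ms.
Processing at 2 router(s): 2 × 1.6 ms = 3.2 ms.
End-to-end = 13.3 ms.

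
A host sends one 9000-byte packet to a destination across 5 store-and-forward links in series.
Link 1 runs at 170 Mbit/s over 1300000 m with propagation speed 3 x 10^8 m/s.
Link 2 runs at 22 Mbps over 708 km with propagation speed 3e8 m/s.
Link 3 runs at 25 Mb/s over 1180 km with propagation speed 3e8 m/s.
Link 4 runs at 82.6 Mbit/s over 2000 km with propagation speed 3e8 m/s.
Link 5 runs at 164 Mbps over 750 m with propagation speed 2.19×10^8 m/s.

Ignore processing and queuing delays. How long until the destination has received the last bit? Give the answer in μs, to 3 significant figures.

L = 9000 × 8 = 72000 bits.
Transmission delays (L/R per hop): 423.529, 3272.73, 2880, 871.671, 439.024 μs; sum = 7886.95 μs.
Propagation delays (d/s per hop): 4333.33, 2360, 3933.33, 6666.67, 3.42466 μs; sum = 17296.8 μs.
End-to-end = 25200 μs.

25200 μs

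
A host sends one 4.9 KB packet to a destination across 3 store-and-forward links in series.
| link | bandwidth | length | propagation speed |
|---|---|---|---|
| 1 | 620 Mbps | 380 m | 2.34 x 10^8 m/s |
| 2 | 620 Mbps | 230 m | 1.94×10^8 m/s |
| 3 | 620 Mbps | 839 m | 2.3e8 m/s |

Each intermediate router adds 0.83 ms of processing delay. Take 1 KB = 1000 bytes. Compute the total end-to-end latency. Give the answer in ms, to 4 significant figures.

1.856 ms

L = 39200 bits.
Transmission delay per hop = L/R = 39200/620000000 = 0.0632258 ms; 3 hops → 0.189677 ms.
Propagation delays (d/s per hop): 0.00162393, 0.00118557, 0.00364783 ms; sum = 0.00645732 ms.
Processing at 2 router(s): 2 × 0.83 ms = 1.66 ms.
End-to-end = 1.856 ms.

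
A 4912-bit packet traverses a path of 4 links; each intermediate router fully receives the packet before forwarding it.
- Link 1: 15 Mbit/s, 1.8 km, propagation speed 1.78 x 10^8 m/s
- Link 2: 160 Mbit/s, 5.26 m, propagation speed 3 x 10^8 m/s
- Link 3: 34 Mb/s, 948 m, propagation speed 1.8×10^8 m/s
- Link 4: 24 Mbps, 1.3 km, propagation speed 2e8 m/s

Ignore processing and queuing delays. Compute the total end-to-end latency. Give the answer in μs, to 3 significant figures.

Transmission delays (L/R per hop): 327.467, 30.7, 144.471, 204.667 μs; sum = 707.304 μs.
Propagation delays (d/s per hop): 10.1124, 0.0175333, 5.26667, 6.5 μs; sum = 21.8966 μs.
End-to-end = 729 μs.

729 μs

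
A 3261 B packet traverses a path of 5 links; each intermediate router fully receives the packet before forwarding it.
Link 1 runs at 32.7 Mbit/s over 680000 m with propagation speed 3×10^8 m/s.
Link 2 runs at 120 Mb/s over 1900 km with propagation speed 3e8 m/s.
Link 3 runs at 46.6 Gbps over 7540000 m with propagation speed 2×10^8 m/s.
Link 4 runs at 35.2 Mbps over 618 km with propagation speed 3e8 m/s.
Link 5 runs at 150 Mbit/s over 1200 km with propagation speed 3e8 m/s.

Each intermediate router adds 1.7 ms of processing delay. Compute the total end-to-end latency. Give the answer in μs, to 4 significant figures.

L = 3261 × 8 = 26088 bits.
Transmission delays (L/R per hop): 797.798, 217.4, 0.559828, 741.136, 173.92 μs; sum = 1930.81 μs.
Propagation delays (d/s per hop): 2266.67, 6333.33, 37700, 2060, 4000 μs; sum = 52360 μs.
Processing at 4 router(s): 4 × 1.7 ms = 6800 μs.
End-to-end = 61090 μs.

61090 μs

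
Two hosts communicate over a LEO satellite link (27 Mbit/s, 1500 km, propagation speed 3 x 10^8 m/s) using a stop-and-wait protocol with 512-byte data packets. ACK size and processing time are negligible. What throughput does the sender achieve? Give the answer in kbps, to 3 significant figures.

403 kbps

t_tx = L/R = 4096/27000000 = 0.000151704 s.
t_prop = 1500000/300000000 = 0.005 s; RTT = 0.01 s.
Cycle = t_tx + RTT = 0.0101517 s.
Throughput = L / cycle = 4096 / 0.0101517 = 403 kbps.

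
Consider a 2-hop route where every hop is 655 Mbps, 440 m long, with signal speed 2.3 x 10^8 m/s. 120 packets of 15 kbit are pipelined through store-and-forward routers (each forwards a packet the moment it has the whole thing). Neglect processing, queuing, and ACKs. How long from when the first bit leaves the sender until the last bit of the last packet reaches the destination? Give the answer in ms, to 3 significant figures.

Per-hop transmission t_tx = L/R = 15000/655000000 = 0.0229008 ms.
Per-hop propagation t_prop = 440/2.3e+08 = 0.00191304 ms.
Pipeline fill: first packet needs 2·t_tx to clear all hops; remaining 119 packets each add one t_tx.
Total = (2+120-1)·t_tx + 2·t_prop = 121·0.0229008 + 2·0.00191304 = 2.77 ms.

2.77 ms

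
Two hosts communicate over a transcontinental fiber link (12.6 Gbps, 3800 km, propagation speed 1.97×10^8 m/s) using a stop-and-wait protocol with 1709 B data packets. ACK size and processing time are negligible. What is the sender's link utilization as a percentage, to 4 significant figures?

t_tx = L/R = 13672/12600000000 = 1.08508e-06 s.
t_prop = 3800000/197000000 = 0.0192893 s; RTT = 0.0385787 s.
Cycle = t_tx + RTT = 0.0385798 s.
Utilization = t_tx / cycle = 1.08508e-06/0.0385798 = 0.002813 %.

0.002813 %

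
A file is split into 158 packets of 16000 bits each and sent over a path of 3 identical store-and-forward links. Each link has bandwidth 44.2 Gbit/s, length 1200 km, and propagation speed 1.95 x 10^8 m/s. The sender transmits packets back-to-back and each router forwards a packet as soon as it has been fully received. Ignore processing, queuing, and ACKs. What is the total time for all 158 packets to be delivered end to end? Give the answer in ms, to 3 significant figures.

18.5 ms

Per-hop transmission t_tx = L/R = 16000/44200000000 = 0.000361991 ms.
Per-hop propagation t_prop = 1200000/195000000 = 6.15385 ms.
Pipeline fill: first packet needs 3·t_tx to clear all hops; remaining 157 packets each add one t_tx.
Total = (3+158-1)·t_tx + 3·t_prop = 160·0.000361991 + 3·6.15385 = 18.5 ms.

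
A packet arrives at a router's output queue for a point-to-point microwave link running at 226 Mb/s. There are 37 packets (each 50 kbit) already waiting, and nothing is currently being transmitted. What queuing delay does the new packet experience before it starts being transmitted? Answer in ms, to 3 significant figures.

Each queued packet: L/R = 50000/226000000 = 0.221239 ms.
37 queued → 8.18584 ms.
Queuing delay = 8.19 ms.

8.19 ms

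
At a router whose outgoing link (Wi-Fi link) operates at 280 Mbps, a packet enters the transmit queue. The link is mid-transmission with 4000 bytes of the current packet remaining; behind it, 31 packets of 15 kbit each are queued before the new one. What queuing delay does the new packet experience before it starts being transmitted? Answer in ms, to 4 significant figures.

1.775 ms

Each queued packet: L/R = 15000/280000000 = 0.0535714 ms.
31 queued → 1.66071 ms.
Plus remaining 32000 bits of current packet: 0.114286 ms.
Queuing delay = 1.775 ms.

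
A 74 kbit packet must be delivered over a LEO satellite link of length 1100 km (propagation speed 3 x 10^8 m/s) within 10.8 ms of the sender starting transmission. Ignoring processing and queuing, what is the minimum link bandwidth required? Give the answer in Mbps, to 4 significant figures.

10.37 Mbps

Propagation delay = 1100000 / 300000000 = 3.66667 ms.
Transmission budget = 10.8 − 3.66667 = 7.13333 ms.
R ≥ L / t_tx = 74000 bits / 0.00713333 s = 10.37 Mbps.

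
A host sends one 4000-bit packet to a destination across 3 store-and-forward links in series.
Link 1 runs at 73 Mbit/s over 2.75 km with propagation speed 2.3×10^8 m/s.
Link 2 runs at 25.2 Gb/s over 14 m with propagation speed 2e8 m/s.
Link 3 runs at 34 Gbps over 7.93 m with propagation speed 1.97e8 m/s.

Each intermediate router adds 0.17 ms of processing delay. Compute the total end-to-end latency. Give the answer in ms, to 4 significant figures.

0.4071 ms

Transmission delays (L/R per hop): 0.0547945, 0.00015873, 0.000117647 ms; sum = 0.0550709 ms.
Propagation delays (d/s per hop): 0.0119565, 7e-05, 4.02538e-05 ms; sum = 0.0120668 ms.
Processing at 2 router(s): 2 × 0.17 ms = 0.34 ms.
End-to-end = 0.4071 ms.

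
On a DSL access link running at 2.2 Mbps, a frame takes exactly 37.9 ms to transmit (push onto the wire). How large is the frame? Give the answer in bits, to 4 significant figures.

L = R × t_tx = 2200000 b/s × 0.0379 s = 83380 bits.

83380 bits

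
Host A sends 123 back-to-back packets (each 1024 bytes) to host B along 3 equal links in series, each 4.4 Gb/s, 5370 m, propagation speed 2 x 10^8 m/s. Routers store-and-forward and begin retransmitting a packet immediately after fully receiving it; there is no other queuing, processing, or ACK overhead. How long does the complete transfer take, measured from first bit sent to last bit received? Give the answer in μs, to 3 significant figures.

313 μs

Per-hop transmission t_tx = L/R = 8192/4400000000 = 1.86182 μs.
Per-hop propagation t_prop = 5370/200000000 = 26.85 μs.
Pipeline fill: first packet needs 3·t_tx to clear all hops; remaining 122 packets each add one t_tx.
Total = (3+123-1)·t_tx + 3·t_prop = 125·1.86182 + 3·26.85 = 313 μs.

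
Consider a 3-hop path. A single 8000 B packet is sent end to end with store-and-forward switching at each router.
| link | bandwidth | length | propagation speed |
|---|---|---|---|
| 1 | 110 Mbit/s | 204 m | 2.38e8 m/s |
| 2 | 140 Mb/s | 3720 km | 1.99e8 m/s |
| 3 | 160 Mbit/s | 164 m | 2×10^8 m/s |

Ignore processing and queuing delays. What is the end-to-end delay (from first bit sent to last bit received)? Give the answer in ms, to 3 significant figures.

20.1 ms

L = 8000 × 8 = 64000 bits.
Transmission delays (L/R per hop): 0.581818, 0.457143, 0.4 ms; sum = 1.43896 ms.
Propagation delays (d/s per hop): 0.000857143, 18.6935, 0.00082 ms; sum = 18.6951 ms.
End-to-end = 20.1 ms.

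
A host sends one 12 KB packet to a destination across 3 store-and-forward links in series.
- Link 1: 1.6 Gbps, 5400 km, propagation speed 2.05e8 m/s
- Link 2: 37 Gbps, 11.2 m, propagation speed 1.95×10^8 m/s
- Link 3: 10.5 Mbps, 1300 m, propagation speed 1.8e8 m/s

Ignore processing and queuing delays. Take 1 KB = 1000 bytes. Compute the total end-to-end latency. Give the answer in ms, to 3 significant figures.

L = 96000 bits.
Transmission delays (L/R per hop): 0.06, 0.00259459, 9.14286 ms; sum = 9.20545 ms.
Propagation delays (d/s per hop): 26.3415, 5.74359e-05, 0.00722222 ms; sum = 26.3487 ms.
End-to-end = 35.6 ms.

35.6 ms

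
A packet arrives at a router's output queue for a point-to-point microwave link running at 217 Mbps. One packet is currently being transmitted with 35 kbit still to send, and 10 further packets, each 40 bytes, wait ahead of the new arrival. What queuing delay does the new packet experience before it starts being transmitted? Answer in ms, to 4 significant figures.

0.1760 ms

Each queued packet: L/R = 320/217000000 = 0.00147465 ms.
10 queued → 0.0147465 ms.
Plus remaining 35000 bits of current packet: 0.16129 ms.
Queuing delay = 0.1760 ms.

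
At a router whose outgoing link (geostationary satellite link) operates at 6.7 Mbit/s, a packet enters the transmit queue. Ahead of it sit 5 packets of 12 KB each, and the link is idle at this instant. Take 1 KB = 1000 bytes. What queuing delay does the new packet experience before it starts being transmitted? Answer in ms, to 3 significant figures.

Each queued packet: L/R = 96000/6700000 = 14.3284 ms.
5 queued → 71.6418 ms.
Queuing delay = 71.6 ms.

71.6 ms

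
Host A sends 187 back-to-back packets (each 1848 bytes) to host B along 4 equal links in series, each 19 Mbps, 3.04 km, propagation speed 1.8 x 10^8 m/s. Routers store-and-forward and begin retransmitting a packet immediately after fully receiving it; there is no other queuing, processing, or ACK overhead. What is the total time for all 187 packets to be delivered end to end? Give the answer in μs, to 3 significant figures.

148000 μs

Per-hop transmission t_tx = L/R = 14784/19000000 = 778.105 μs.
Per-hop propagation t_prop = 3040/180000000 = 16.8889 μs.
Pipeline fill: first packet needs 4·t_tx to clear all hops; remaining 186 packets each add one t_tx.
Total = (4+187-1)·t_tx + 4·t_prop = 190·778.105 + 4·16.8889 = 148000 μs.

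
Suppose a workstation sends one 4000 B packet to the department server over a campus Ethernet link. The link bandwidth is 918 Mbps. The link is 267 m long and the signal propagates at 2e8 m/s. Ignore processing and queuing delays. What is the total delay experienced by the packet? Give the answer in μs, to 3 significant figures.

L = 4000 × 8 = 32000 bits.
Transmission delay = L/R = 32000 / 918000000 = 34.8584 μs.
Propagation delay = d/s = 267 m / 200000000 m/s = 1.335 μs.
Total = 36.2 μs.

36.2 μs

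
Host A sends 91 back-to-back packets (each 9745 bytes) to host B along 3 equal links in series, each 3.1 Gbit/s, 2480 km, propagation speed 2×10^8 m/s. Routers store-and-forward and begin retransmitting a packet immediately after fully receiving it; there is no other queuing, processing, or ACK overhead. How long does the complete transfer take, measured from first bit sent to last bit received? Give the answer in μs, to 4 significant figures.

39540 μs

Per-hop transmission t_tx = L/R = 77960/3100000000 = 25.1484 μs.
Per-hop propagation t_prop = 2480000/200000000 = 12400 μs.
Pipeline fill: first packet needs 3·t_tx to clear all hops; remaining 90 packets each add one t_tx.
Total = (3+91-1)·t_tx + 3·t_prop = 93·25.1484 + 3·12400 = 39540 μs.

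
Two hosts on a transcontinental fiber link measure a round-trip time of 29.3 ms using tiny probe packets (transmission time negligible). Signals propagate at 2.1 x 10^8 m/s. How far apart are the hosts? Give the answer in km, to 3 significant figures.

3080 km

One-way propagation = RTT/2 = 14.65 ms.
d = s × t = 210000000 × 0.01465 = 3080 km.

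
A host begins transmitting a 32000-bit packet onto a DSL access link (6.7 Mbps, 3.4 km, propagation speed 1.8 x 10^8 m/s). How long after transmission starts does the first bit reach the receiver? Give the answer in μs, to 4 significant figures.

First bit experiences only propagation delay: d/s = 3400/180000000 = 18.89 μs.

18.89 μs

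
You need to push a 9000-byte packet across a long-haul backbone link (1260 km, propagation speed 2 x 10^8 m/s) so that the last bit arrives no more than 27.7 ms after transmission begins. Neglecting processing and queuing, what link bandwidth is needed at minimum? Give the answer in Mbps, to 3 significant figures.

L = 72000 bits.
Propagation delay = 1260000 / 200000000 = 6.3 ms.
Transmission budget = 27.7 − 6.3 = 21.4 ms.
R ≥ L / t_tx = 72000 bits / 0.0214 s = 3.36 Mbps.

3.36 Mbps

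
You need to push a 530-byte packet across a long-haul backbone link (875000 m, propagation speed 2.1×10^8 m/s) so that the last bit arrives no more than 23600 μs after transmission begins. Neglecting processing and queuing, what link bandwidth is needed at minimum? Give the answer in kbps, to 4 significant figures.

218.2 kbps

L = 4240 bits.
Propagation delay = 875000 / 210000000 = 4166.67 μs.
Transmission budget = 23600 − 4166.67 = 19433.3 μs.
R ≥ L / t_tx = 4240 bits / 0.0194333 s = 218.2 kbps.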